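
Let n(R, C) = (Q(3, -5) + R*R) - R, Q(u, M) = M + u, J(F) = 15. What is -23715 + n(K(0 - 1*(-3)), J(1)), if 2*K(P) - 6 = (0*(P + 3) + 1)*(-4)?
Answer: -23717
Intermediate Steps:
K(P) = 1 (K(P) = 3 + ((0*(P + 3) + 1)*(-4))/2 = 3 + ((0*(3 + P) + 1)*(-4))/2 = 3 + ((0 + 1)*(-4))/2 = 3 + (1*(-4))/2 = 3 + (1/2)*(-4) = 3 - 2 = 1)
n(R, C) = -2 + R**2 - R (n(R, C) = ((-5 + 3) + R*R) - R = (-2 + R**2) - R = -2 + R**2 - R)
-23715 + n(K(0 - 1*(-3)), J(1)) = -23715 + (-2 + 1**2 - 1*1) = -23715 + (-2 + 1 - 1) = -23715 - 2 = -23717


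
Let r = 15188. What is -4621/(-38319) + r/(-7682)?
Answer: -273245225/147183279 ≈ -1.8565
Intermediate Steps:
-4621/(-38319) + r/(-7682) = -4621/(-38319) + 15188/(-7682) = -4621*(-1/38319) + 15188*(-1/7682) = 4621/38319 - 7594/3841 = -273245225/147183279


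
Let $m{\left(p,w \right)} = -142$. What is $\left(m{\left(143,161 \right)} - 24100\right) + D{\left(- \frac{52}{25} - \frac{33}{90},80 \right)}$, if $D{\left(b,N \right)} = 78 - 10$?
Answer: $-24174$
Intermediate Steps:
$D{\left(b,N \right)} = 68$
$\left(m{\left(143,161 \right)} - 24100\right) + D{\left(- \frac{52}{25} - \frac{33}{90},80 \right)} = \left(-142 - 24100\right) + 68 = -24242 + 68 = -24174$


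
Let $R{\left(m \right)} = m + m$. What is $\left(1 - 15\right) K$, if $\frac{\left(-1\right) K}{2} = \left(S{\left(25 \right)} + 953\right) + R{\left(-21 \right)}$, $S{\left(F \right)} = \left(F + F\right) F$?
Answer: $60508$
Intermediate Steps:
$S{\left(F \right)} = 2 F^{2}$ ($S{\left(F \right)} = 2 F F = 2 F^{2}$)
$R{\left(m \right)} = 2 m$
$K = -4322$ ($K = - 2 \left(\left(2 \cdot 25^{2} + 953\right) + 2 \left(-21\right)\right) = - 2 \left(\left(2 \cdot 625 + 953\right) - 42\right) = - 2 \left(\left(1250 + 953\right) - 42\right) = - 2 \left(2203 - 42\right) = \left(-2\right) 2161 = -4322$)
$\left(1 - 15\right) K = \left(1 - 15\right) \left(-4322\right) = \left(-14\right) \left(-4322\right) = 60508$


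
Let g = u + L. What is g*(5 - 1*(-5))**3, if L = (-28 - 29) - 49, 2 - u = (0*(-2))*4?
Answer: -104000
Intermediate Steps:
u = 2 (u = 2 - 0*(-2)*4 = 2 - 0*4 = 2 - 1*0 = 2 + 0 = 2)
L = -106 (L = -57 - 49 = -106)
g = -104 (g = 2 - 106 = -104)
g*(5 - 1*(-5))**3 = -104*(5 - 1*(-5))**3 = -104*(5 + 5)**3 = -104*10**3 = -104*1000 = -104000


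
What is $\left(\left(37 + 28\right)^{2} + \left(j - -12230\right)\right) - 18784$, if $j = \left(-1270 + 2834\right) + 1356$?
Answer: $591$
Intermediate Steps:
$j = 2920$ ($j = 1564 + 1356 = 2920$)
$\left(\left(37 + 28\right)^{2} + \left(j - -12230\right)\right) - 18784 = \left(\left(37 + 28\right)^{2} + \left(2920 - -12230\right)\right) - 18784 = \left(65^{2} + \left(2920 + 12230\right)\right) - 18784 = \left(4225 + 15150\right) - 18784 = 19375 - 18784 = 591$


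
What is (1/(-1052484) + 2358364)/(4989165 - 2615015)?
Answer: 99285615047/99950195544 ≈ 0.99335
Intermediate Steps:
(1/(-1052484) + 2358364)/(4989165 - 2615015) = (-1/1052484 + 2358364)/2374150 = (2482140376175/1052484)*(1/2374150) = 99285615047/99950195544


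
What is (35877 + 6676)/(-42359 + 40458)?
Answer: -42553/1901 ≈ -22.385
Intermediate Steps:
(35877 + 6676)/(-42359 + 40458) = 42553/(-1901) = 42553*(-1/1901) = -42553/1901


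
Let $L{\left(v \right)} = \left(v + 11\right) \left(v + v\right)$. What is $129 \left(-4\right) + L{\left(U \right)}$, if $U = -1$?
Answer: $-536$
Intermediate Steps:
$L{\left(v \right)} = 2 v \left(11 + v\right)$ ($L{\left(v \right)} = \left(11 + v\right) 2 v = 2 v \left(11 + v\right)$)
$129 \left(-4\right) + L{\left(U \right)} = 129 \left(-4\right) + 2 \left(-1\right) \left(11 - 1\right) = -516 + 2 \left(-1\right) 10 = -516 - 20 = -536$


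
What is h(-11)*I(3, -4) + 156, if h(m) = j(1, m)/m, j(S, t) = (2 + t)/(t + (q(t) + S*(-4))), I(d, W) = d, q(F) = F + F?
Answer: 63465/407 ≈ 155.93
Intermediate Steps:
q(F) = 2*F
j(S, t) = (2 + t)/(-4*S + 3*t) (j(S, t) = (2 + t)/(t + (2*t + S*(-4))) = (2 + t)/(t + (2*t - 4*S)) = (2 + t)/(t + (-4*S + 2*t)) = (2 + t)/(-4*S + 3*t))
h(m) = (2 + m)/(m*(-4 + 3*m)) (h(m) = ((2 + m)/(-4*1 + 3*m))/m = ((2 + m)/(-4 + 3*m))/m = (2 + m)/(m*(-4 + 3*m)))
h(-11)*I(3, -4) + 156 = ((2 - 11)/((-11)*(-4 + 3*(-11))))*3 + 156 = -1/11*(-9)/(-4 - 33)*3 + 156 = -1/11*(-9)/(-37)*3 + 156 = -1/11*(-1/37)*(-9)*3 + 156 = -9/407*3 + 156 = -27/407 + 156 = 63465/407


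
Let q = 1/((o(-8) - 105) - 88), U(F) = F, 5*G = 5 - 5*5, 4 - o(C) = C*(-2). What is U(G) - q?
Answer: -819/205 ≈ -3.9951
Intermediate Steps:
o(C) = 4 + 2*C (o(C) = 4 - C*(-2) = 4 - (-2)*C = 4 + 2*C)
G = -4 (G = (5 - 5*5)/5 = (5 - 25)/5 = (⅕)*(-20) = -4)
q = -1/205 (q = 1/(((4 + 2*(-8)) - 105) - 88) = 1/(((4 - 16) - 105) - 88) = 1/((-12 - 105) - 88) = 1/(-117 - 88) = 1/(-205) = -1/205 ≈ -0.0048781)
U(G) - q = -4 - 1*(-1/205) = -4 + 1/205 = -819/205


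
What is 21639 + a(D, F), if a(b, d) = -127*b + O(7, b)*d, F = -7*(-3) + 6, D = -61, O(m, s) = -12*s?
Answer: 49150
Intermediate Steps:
F = 27 (F = 21 + 6 = 27)
a(b, d) = -127*b - 12*b*d (a(b, d) = -127*b + (-12*b)*d = -127*b - 12*b*d)
21639 + a(D, F) = 21639 - 61*(-127 - 12*27) = 21639 - 61*(-127 - 324) = 21639 - 61*(-451) = 21639 + 27511 = 49150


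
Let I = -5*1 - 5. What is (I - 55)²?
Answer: 4225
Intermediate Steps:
I = -10 (I = -5 - 5 = -10)
(I - 55)² = (-10 - 55)² = (-65)² = 4225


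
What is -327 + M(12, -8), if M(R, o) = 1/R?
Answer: -3923/12 ≈ -326.92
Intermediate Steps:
-327 + M(12, -8) = -327 + 1/12 = -3923/12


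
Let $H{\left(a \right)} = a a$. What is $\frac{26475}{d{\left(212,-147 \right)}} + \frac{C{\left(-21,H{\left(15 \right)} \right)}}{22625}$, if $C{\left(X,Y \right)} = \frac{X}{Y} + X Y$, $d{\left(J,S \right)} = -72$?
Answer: $- \frac{1664825227}{4525000} \approx -367.92$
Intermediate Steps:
$H{\left(a \right)} = a^{2}$
$C{\left(X,Y \right)} = X Y + \frac{X}{Y}$ ($C{\left(X,Y \right)} = \frac{X}{Y} + X Y = X Y + \frac{X}{Y}$)
$\frac{26475}{d{\left(212,-147 \right)}} + \frac{C{\left(-21,H{\left(15 \right)} \right)}}{22625} = \frac{26475}{-72} + \frac{- 21 \cdot 15^{2} - \frac{21}{15^{2}}}{22625} = 26475 \left(- \frac{1}{72}\right) + \left(\left(-21\right) 225 - \frac{21}{225}\right) \frac{1}{22625} = - \frac{8825}{24} + \left(-4725 - \frac{7}{75}\right) \frac{1}{22625} = - \frac{8825}{24} - \frac{354382}{1696875} = - \frac{1664825227}{4525000}$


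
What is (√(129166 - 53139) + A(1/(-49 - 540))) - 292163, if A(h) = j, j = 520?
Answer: -291643 + √76027 ≈ -2.9137e+5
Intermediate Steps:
A(h) = 520
(√(129166 - 53139) + A(1/(-49 - 540))) - 292163 = (√(129166 - 53139) + 520) - 292163 = (√76027 + 520) - 292163 = (520 + √76027) - 292163 = -291643 + √76027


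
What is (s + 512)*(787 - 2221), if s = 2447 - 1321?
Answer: -2348892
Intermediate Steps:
s = 1126
(s + 512)*(787 - 2221) = (1126 + 512)*(787 - 2221) = 1638*(-1434) = -2348892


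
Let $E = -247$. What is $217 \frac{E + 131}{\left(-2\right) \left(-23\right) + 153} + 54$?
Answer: $- \frac{14426}{199} \approx -72.492$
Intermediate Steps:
$217 \frac{E + 131}{\left(-2\right) \left(-23\right) + 153} + 54 = 217 \frac{-247 + 131}{\left(-2\right) \left(-23\right) + 153} + 54 = 217 \left(- \frac{116}{46 + 153}\right) + 54 = 217 \left(- \frac{116}{199}\right) + 54 = - \frac{25172}{199} + 54 = - \frac{14426}{199}$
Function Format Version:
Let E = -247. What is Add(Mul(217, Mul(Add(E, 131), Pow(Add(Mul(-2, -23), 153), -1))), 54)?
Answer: Rational(-14426, 199) ≈ -72.492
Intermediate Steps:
Add(Mul(217, Mul(Add(E, 131), Pow(Add(Mul(-2, -23), 153), -1))), 54) = Add(Mul(217, Mul(Add(-247, 131), Pow(Add(Mul(-2, -23), 153), -1))), 54) = Add(Mul(217, Mul(-116, Pow(Add(46, 153), -1))), 54) = Add(Mul(217, Mul(-116, Pow(199, -1))), 54) = Add(Mul(217, Mul(-116, Rational(1, 199))), 54) = Add(Mul(217, Rational(-116, 199)), 54) = Add(Rational(-25172, 199), 54) = Rational(-14426, 199)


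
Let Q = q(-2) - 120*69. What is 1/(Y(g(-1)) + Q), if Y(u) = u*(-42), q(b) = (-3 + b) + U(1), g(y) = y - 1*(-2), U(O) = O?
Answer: -1/8326 ≈ -0.00012011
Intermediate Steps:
g(y) = 2 + y (g(y) = y + 2 = 2 + y)
q(b) = -2 + b (q(b) = (-3 + b) + 1 = -2 + b)
Q = -8284 (Q = (-2 - 2) - 120*69 = -4 - 8280 = -8284)
Y(u) = -42*u
1/(Y(g(-1)) + Q) = 1/(-42*(2 - 1) - 8284) = 1/(-42*1 - 8284) = 1/(-42 - 8284) = 1/(-8326) = -1/8326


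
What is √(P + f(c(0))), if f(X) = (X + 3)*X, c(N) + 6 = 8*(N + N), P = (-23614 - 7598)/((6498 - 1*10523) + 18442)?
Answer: 3*√365701622/14417 ≈ 3.9793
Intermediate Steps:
P = -31212/14417 (P = -31212/((6498 - 10523) + 18442) = -31212/(-4025 + 18442) = -31212/14417 ≈ -2.1649)
c(N) = -6 + 16*N (c(N) = -6 + 8*(N + N) = -6 + 8*(2*N) = -6 + 16*N)
f(X) = X*(3 + X) (f(X) = (3 + X)*X = X*(3 + X))
√(P + f(c(0))) = √(-31212/14417 + (-6 + 16*0)*(3 + (-6 + 16*0))) = √(-31212/14417 + (-6 + 0)*(3 + (-6 + 0))) = √(-31212/14417 - 6*(3 - 6)) = √(-31212/14417 - 6*(-3)) = √(-31212/14417 + 18) = √(228294/14417) = 3*√365701622/14417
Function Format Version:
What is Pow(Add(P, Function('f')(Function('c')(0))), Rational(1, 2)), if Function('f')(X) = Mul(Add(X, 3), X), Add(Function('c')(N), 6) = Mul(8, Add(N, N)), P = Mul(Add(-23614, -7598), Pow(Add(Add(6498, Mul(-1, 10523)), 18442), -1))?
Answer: Mul(Rational(3, 14417), Pow(365701622, Rational(1, 2))) ≈ 3.9793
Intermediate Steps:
P = Rational(-31212, 14417) (P = Mul(-31212, Pow(Add(Add(6498, -10523), 18442), -1)) = Mul(-31212, Pow(Add(-4025, 18442), -1)) = Mul(-31212, Pow(14417, -1)) = Mul(-31212, Rational(1, 14417)) = Rational(-31212, 14417) ≈ -2.1649)
Function('c')(N) = Add(-6, Mul(16, N)) (Function('c')(N) = Add(-6, Mul(8, Add(N, N))) = Add(-6, Mul(8, Mul(2, N))) = Add(-6, Mul(16, N)))
Function('f')(X) = Mul(X, Add(3, X)) (Function('f')(X) = Mul(Add(3, X), X) = Mul(X, Add(3, X)))
Pow(Add(P, Function('f')(Function('c')(0))), Rational(1, 2)) = Pow(Add(Rational(-31212, 14417), Mul(Add(-6, Mul(16, 0)), Add(3, Add(-6, Mul(16, 0))))), Rational(1, 2)) = Pow(Add(Rational(-31212, 14417), Mul(Add(-6, 0), Add(3, Add(-6, 0)))), Rational(1, 2)) = Pow(Add(Rational(-31212, 14417), Mul(-6, Add(3, -6))), Rational(1, 2)) = Pow(Add(Rational(-31212, 14417), Mul(-6, -3)), Rational(1, 2)) = Pow(Add(Rational(-31212, 14417), 18), Rational(1, 2)) = Pow(Rational(228294, 14417), Rational(1, 2)) = Mul(Rational(3, 14417), Pow(365701622, Rational(1, 2)))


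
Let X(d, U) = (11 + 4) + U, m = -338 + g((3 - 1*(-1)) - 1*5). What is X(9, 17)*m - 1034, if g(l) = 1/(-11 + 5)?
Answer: -35566/3 ≈ -11855.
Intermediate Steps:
g(l) = -1/6 (g(l) = 1/(-6) = -1/6)
m = -2029/6 (m = -338 - 1/6 = -2029/6 ≈ -338.17)
X(d, U) = 15 + U
X(9, 17)*m - 1034 = (15 + 17)*(-2029/6) - 1034 = 32*(-2029/6) - 1034 = -32464/3 - 1034 = -35566/3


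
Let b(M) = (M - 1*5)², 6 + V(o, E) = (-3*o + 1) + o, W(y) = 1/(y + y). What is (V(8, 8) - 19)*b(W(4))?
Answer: -7605/8 ≈ -950.63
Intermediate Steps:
W(y) = 1/(2*y)
V(o, E) = -5 - 2*o (V(o, E) = -6 + ((-3*o + 1) + o) = -6 + ((1 - 3*o) + o) = -6 + (1 - 2*o) = -5 - 2*o)
b(M) = (-5 + M)² (b(M) = (M - 5)² = (-5 + M)²)
(V(8, 8) - 19)*b(W(4)) = ((-5 - 2*8) - 19)*(-5 + (½)/4)² = ((-5 - 16) - 19)*(-5 + (½)*(¼))² = (-21 - 19)*(-5 + ⅛)² = -40*(-39/8)² = -40*1521/64 = -7605/8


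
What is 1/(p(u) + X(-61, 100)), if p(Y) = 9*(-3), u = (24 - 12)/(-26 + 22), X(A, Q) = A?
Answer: -1/88 ≈ -0.011364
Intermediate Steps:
u = -3 (u = 12/(-4) = 12*(-¼) = -3)
p(Y) = -27
1/(p(u) + X(-61, 100)) = 1/(-27 - 61) = 1/(-88) = -1/88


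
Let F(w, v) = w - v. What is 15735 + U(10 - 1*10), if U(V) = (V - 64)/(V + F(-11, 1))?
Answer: 47221/3 ≈ 15740.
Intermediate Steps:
U(V) = (-64 + V)/(-12 + V) (U(V) = (V - 64)/(V + (-11 - 1*1)) = (-64 + V)/(V + (-11 - 1)) = (-64 + V)/(V - 12) = (-64 + V)/(-12 + V))
15735 + U(10 - 1*10) = 15735 + (-64 + (10 - 1*10))/(-12 + (10 - 1*10)) = 15735 + (-64 + (10 - 10))/(-12 + (10 - 10)) = 15735 + (-64 + 0)/(-12 + 0) = 15735 - 64/(-12) = 15735 - 1/12*(-64) = 15735 + 16/3 = 47221/3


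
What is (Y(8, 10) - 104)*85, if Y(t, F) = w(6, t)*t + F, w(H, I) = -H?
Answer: -12070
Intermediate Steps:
Y(t, F) = F - 6*t (Y(t, F) = (-1*6)*t + F = -6*t + F = F - 6*t)
(Y(8, 10) - 104)*85 = ((10 - 6*8) - 104)*85 = ((10 - 48) - 104)*85 = (-38 - 104)*85 = -142*85 = -12070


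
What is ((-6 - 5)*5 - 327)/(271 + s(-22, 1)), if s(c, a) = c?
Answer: -382/249 ≈ -1.5341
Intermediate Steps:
((-6 - 5)*5 - 327)/(271 + s(-22, 1)) = ((-6 - 5)*5 - 327)/(271 - 22) = (-11*5 - 327)/249 = (-55 - 327)*(1/249) = -382*1/249 = -382/249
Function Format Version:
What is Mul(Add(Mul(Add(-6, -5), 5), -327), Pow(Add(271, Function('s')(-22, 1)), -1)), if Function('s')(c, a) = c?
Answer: Rational(-382, 249) ≈ -1.5341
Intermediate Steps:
Mul(Add(Mul(Add(-6, -5), 5), -327), Pow(Add(271, Function('s')(-22, 1)), -1)) = Mul(Add(Mul(Add(-6, -5), 5), -327), Pow(Add(271, -22), -1)) = Mul(Add(Mul(-11, 5), -327), Pow(249, -1)) = Mul(Add(-55, -327), Rational(1, 249)) = Mul(-382, Rational(1, 249)) = Rational(-382, 249)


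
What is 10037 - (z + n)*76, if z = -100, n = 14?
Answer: 16573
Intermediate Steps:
10037 - (z + n)*76 = 10037 - (-100 + 14)*76 = 10037 - (-86)*76 = 10037 - 1*(-6536) = 10037 + 6536 = 16573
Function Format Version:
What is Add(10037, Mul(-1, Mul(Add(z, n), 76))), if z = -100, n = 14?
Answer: 16573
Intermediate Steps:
Add(10037, Mul(-1, Mul(Add(z, n), 76))) = Add(10037, Mul(-1, Mul(Add(-100, 14), 76))) = Add(10037, Mul(-1, Mul(-86, 76))) = Add(10037, Mul(-1, -6536)) = Add(10037, 6536) = 16573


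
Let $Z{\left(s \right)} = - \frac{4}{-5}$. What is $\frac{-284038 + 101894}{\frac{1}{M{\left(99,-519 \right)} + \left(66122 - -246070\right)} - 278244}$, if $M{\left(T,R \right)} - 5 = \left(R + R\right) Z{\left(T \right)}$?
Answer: $\frac{283567789952}{433179441247} \approx 0.65462$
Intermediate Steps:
$Z{\left(s \right)} = \frac{4}{5}$ ($Z{\left(s \right)} = \left(-4\right) \left(- \frac{1}{5}\right) = \frac{4}{5}$)
$M{\left(T,R \right)} = 5 + \frac{8 R}{5}$ ($M{\left(T,R \right)} = 5 + \left(R + R\right) \frac{4}{5} = 5 + 2 R \frac{4}{5} = 5 + \frac{8 R}{5}$)
$\frac{-284038 + 101894}{\frac{1}{M{\left(99,-519 \right)} + \left(66122 - -246070\right)} - 278244} = \frac{-284038 + 101894}{\frac{1}{\left(5 + \frac{8}{5} \left(-519\right)\right) + \left(66122 - -246070\right)} - 278244} = - \frac{182144}{\frac{1}{\left(5 - \frac{4152}{5}\right) + \left(66122 + 246070\right)} - 278244} = - \frac{182144}{\frac{1}{- \frac{4127}{5} + 312192} - 278244} = - \frac{182144}{\frac{1}{\frac{1556833}{5}} - 278244} = - \frac{182144}{\frac{5}{1556833} - 278244} = - \frac{182144}{- \frac{433179441247}{1556833}} = \left(-182144\right) \left(- \frac{1556833}{433179441247}\right) = \frac{283567789952}{433179441247}$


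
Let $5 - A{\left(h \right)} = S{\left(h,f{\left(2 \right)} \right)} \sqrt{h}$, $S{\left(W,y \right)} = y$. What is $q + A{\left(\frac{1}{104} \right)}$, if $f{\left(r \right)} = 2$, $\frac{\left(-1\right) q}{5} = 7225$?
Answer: $-36120 - \frac{\sqrt{26}}{26} \approx -36120.0$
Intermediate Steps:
$q = -36125$ ($q = \left(-5\right) 7225 = -36125$)
$A{\left(h \right)} = 5 - 2 \sqrt{h}$
$q + A{\left(\frac{1}{104} \right)} = -36125 + \left(5 - 2 \sqrt{\frac{1}{104}}\right) = -36125 + \left(5 - \frac{2}{2 \sqrt{26}}\right) = -36125 + \left(5 - 2 \frac{\sqrt{26}}{52}\right) = -36125 + \left(5 - \frac{\sqrt{26}}{26}\right) = -36120 - \frac{\sqrt{26}}{26}$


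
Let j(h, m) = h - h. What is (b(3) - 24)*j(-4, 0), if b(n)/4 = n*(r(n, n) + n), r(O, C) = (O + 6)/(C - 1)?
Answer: 0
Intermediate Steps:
j(h, m) = 0
r(O, C) = (6 + O)/(-1 + C)
b(n) = 4*n*(n + (6 + n)/(-1 + n)) (b(n) = 4*(n*((6 + n)/(-1 + n) + n)) = 4*(n*(n + (6 + n)/(-1 + n))) = 4*n*(n + (6 + n)/(-1 + n)))
(b(3) - 24)*j(-4, 0) = (4*3*(6 + 3²)/(-1 + 3) - 24)*0 = (4*3*(6 + 9)/2 - 24)*0 = (4*3*(½)*15 - 24)*0 = (90 - 24)*0 = 66*0 = 0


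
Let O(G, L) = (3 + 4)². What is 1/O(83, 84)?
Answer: 1/49 ≈ 0.020408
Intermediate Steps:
O(G, L) = 49 (O(G, L) = 7² = 49)
1/O(83, 84) = 1/49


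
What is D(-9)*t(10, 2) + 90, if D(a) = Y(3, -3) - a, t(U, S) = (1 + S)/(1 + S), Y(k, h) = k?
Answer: 102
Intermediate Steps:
t(U, S) = 1
D(a) = 3 - a
D(-9)*t(10, 2) + 90 = (3 - 1*(-9))*1 + 90 = (3 + 9)*1 + 90 = 12*1 + 90 = 12 + 90 = 102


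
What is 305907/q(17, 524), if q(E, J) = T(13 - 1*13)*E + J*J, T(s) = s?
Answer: 305907/274576 ≈ 1.1141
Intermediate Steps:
q(E, J) = J**2 (q(E, J) = (13 - 1*13)*E + J*J = (13 - 13)*E + J**2 = 0*E + J**2 = 0 + J**2 = J**2)
305907/q(17, 524) = 305907/(524**2) = 305907/274576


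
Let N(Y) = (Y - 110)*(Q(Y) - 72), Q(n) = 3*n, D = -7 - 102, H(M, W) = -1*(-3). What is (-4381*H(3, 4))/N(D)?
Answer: -4381/29127 ≈ -0.15041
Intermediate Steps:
H(M, W) = 3
D = -109
N(Y) = (-110 + Y)*(-72 + 3*Y) (N(Y) = (Y - 110)*(3*Y - 72) = (-110 + Y)*(-72 + 3*Y))
(-4381*H(3, 4))/N(D) = (-4381*3)/(7920 - 402*(-109) + 3*(-109)²) = -13143/(7920 + 43818 + 3*11881) = -13143/(7920 + 43818 + 35643) = -13143/87381 = -13143*1/87381 = -4381/29127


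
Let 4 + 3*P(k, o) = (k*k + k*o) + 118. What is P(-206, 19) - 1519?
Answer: 34079/3 ≈ 11360.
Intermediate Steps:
P(k, o) = 38 + k²/3 + k*o/3 (P(k, o) = -4/3 + ((k*k + k*o) + 118)/3 = -4/3 + ((k² + k*o) + 118)/3 = -4/3 + (118 + k² + k*o)/3 = -4/3 + (118/3 + k²/3 + k*o/3) = 38 + k²/3 + k*o/3)
P(-206, 19) - 1519 = (38 + (⅓)*(-206)² + (⅓)*(-206)*19) - 1519 = (38 + (⅓)*42436 - 3914/3) - 1519 = (38 + 42436/3 - 3914/3) - 1519 = 38636/3 - 1519 = 34079/3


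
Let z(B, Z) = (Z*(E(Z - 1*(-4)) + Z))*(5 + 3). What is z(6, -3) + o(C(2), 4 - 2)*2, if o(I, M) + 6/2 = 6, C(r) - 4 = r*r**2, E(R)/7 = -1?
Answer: 246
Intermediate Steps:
E(R) = -7 (E(R) = 7*(-1) = -7)
C(r) = 4 + r**3 (C(r) = 4 + r*r**2 = 4 + r**3)
o(I, M) = 3 (o(I, M) = -3 + 6 = 3)
z(B, Z) = 8*Z*(-7 + Z) (z(B, Z) = (Z*(-7 + Z))*(5 + 3) = (Z*(-7 + Z))*8 = 8*Z*(-7 + Z))
z(6, -3) + o(C(2), 4 - 2)*2 = 8*(-3)*(-7 - 3) + 3*2 = 8*(-3)*(-10) + 6 = 240 + 6 = 246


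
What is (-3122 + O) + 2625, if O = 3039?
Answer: 2542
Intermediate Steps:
(-3122 + O) + 2625 = (-3122 + 3039) + 2625 = -83 + 2625 = 2542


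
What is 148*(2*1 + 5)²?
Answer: 7252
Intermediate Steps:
148*(2*1 + 5)² = 148*(2 + 5)² = 148*7² = 148*49 = 7252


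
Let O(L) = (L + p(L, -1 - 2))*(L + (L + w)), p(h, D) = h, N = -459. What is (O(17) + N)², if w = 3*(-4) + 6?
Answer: 243049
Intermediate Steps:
w = -6 (w = -12 + 6 = -6)
O(L) = 2*L*(-6 + 2*L) (O(L) = (L + L)*(L + (L - 6)) = (2*L)*(L + (-6 + L)) = (2*L)*(-6 + 2*L) = 2*L*(-6 + 2*L))
(O(17) + N)² = (4*17*(-3 + 17) - 459)² = (4*17*14 - 459)² = (952 - 459)² = 493² = 243049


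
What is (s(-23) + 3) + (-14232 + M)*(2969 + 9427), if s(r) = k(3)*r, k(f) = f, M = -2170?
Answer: -203319258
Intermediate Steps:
s(r) = 3*r
(s(-23) + 3) + (-14232 + M)*(2969 + 9427) = (3*(-23) + 3) + (-14232 - 2170)*(2969 + 9427) = (-69 + 3) - 16402*12396 = -66 - 203319192 = -203319258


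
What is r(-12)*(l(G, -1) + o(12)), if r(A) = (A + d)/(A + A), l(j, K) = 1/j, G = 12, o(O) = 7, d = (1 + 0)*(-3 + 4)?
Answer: 935/288 ≈ 3.2465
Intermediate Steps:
d = 1 (d = 1*1 = 1)
r(A) = (1 + A)/(2*A) (r(A) = (A + 1)/(A + A) = (1 + A)/((2*A)) = (1 + A)*(1/(2*A)) = (1 + A)/(2*A))
r(-12)*(l(G, -1) + o(12)) = ((½)*(1 - 12)/(-12))*(1/12 + 7) = ((½)*(-1/12)*(-11))*(1/12 + 7) = (11/24)*(85/12) = 935/288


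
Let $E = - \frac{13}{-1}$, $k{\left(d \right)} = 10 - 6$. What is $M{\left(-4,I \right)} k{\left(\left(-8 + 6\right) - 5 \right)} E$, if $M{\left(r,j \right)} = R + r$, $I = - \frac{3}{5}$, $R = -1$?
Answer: $-260$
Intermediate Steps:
$I = - \frac{3}{5}$ ($I = \left(-3\right) \frac{1}{5} = - \frac{3}{5} \approx -0.6$)
$M{\left(r,j \right)} = -1 + r$
$k{\left(d \right)} = 4$
$E = 13$ ($E = \left(-13\right) \left(-1\right) = 13$)
$M{\left(-4,I \right)} k{\left(\left(-8 + 6\right) - 5 \right)} E = \left(-1 - 4\right) 4 \cdot 13 = \left(-5\right) 4 \cdot 13 = \left(-20\right) 13 = -260$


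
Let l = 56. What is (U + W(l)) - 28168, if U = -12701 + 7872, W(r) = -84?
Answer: -33081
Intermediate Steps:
U = -4829
(U + W(l)) - 28168 = (-4829 - 84) - 28168 = -4913 - 28168 = -33081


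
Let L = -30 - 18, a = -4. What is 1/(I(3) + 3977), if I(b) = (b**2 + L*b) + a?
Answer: 1/3838 ≈ 0.00026055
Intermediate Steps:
L = -48
I(b) = -4 + b**2 - 48*b (I(b) = (b**2 - 48*b) - 4 = -4 + b**2 - 48*b)
1/(I(3) + 3977) = 1/((-4 + 3**2 - 48*3) + 3977) = 1/((-4 + 9 - 144) + 3977) = 1/(-139 + 3977) = 1/3838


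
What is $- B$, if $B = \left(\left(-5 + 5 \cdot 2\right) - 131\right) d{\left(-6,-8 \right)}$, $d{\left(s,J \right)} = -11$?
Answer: $-1386$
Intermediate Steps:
$B = 1386$ ($B = \left(\left(-5 + 5 \cdot 2\right) - 131\right) \left(-11\right) = \left(\left(-5 + 10\right) - 131\right) \left(-11\right) = \left(5 - 131\right) \left(-11\right) = \left(-126\right) \left(-11\right) = 1386$)
$- B = \left(-1\right) 1386 = -1386$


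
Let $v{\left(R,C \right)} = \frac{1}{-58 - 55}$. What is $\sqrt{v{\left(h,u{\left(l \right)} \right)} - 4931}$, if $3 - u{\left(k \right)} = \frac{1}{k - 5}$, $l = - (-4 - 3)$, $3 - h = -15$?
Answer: $\frac{2 i \sqrt{15741013}}{113} \approx 70.221 i$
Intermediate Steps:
$h = 18$ ($h = 3 - -15 = 3 + 15 = 18$)
$l = 7$ ($l = \left(-1\right) \left(-7\right) = 7$)
$u{\left(k \right)} = 3 - \frac{1}{-5 + k}$ ($u{\left(k \right)} = 3 - \frac{1}{k - 5} = 3 - \frac{1}{-5 + k}$)
$v{\left(R,C \right)} = - \frac{1}{113}$ ($v{\left(R,C \right)} = \frac{1}{-113} = - \frac{1}{113}$)
$\sqrt{v{\left(h,u{\left(l \right)} \right)} - 4931} = \sqrt{- \frac{1}{113} - 4931} = \sqrt{- \frac{557204}{113}} = \frac{2 i \sqrt{15741013}}{113}$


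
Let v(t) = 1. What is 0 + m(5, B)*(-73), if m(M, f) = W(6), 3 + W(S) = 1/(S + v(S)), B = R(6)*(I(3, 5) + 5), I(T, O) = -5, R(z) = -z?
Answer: 1460/7 ≈ 208.57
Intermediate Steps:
B = 0 (B = (-1*6)*(-5 + 5) = -6*0 = 0)
W(S) = -3 + 1/(1 + S) (W(S) = -3 + 1/(S + 1) = -3 + 1/(1 + S))
m(M, f) = -20/7 (m(M, f) = (-2 - 3*6)/(1 + 6) = (-2 - 18)/7 = (1/7)*(-20) = -20/7)
0 + m(5, B)*(-73) = 0 - 20/7*(-73) = 0 + 1460/7 = 1460/7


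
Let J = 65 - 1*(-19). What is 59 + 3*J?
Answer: 311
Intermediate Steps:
J = 84 (J = 65 + 19 = 84)
59 + 3*J = 59 + 3*84 = 59 + 252 = 311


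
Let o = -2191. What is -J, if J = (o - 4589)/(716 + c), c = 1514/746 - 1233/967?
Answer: 407580830/43087811 ≈ 9.4593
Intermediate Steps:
c = 272110/360691 (c = 1514*(1/746) - 1233*1/967 = 757/373 - 1233/967 = 272110/360691 ≈ 0.75441)
J = -407580830/43087811 (J = (-2191 - 4589)/(716 + 272110/360691) = -6780/258526866/360691 = -6780*360691/258526866 = -407580830/43087811 ≈ -9.4593)
-J = -1*(-407580830/43087811) = 407580830/43087811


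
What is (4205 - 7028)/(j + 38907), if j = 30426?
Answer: -941/23111 ≈ -0.040717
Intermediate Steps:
(4205 - 7028)/(j + 38907) = (4205 - 7028)/(30426 + 38907) = -2823/69333 = -2823*1/69333 = -941/23111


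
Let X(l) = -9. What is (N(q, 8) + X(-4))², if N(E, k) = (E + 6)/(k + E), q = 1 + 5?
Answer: 3249/49 ≈ 66.306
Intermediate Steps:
q = 6
N(E, k) = (6 + E)/(E + k)
(N(q, 8) + X(-4))² = ((6 + 6)/(6 + 8) - 9)² = (12/14 - 9)² = ((1/14)*12 - 9)² = (6/7 - 9)² = (-57/7)² = 3249/49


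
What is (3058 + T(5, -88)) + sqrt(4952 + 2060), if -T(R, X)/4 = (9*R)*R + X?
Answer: 2510 + 2*sqrt(1753) ≈ 2593.7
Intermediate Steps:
T(R, X) = -36*R**2 - 4*X (T(R, X) = -4*((9*R)*R + X) = -4*(9*R**2 + X) = -4*(X + 9*R**2) = -36*R**2 - 4*X)
(3058 + T(5, -88)) + sqrt(4952 + 2060) = (3058 + (-36*5**2 - 4*(-88))) + sqrt(4952 + 2060) = (3058 + (-36*25 + 352)) + sqrt(7012) = (3058 + (-900 + 352)) + 2*sqrt(1753) = (3058 - 548) + 2*sqrt(1753) = 2510 + 2*sqrt(1753)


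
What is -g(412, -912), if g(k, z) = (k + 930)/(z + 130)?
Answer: 671/391 ≈ 1.7161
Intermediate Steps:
g(k, z) = (930 + k)/(130 + z)
-g(412, -912) = -(930 + 412)/(130 - 912) = -1342/(-782) = -(-1)*1342/782 = -1*(-671/391) = 671/391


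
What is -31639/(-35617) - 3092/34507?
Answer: 981639209/1229035819 ≈ 0.79871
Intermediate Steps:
-31639/(-35617) - 3092/34507 = -31639*(-1/35617) - 3092*1/34507 = 31639/35617 - 3092/34507 = 981639209/1229035819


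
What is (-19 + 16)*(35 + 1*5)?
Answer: -120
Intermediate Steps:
(-19 + 16)*(35 + 1*5) = -3*(35 + 5) = -3*40 = -120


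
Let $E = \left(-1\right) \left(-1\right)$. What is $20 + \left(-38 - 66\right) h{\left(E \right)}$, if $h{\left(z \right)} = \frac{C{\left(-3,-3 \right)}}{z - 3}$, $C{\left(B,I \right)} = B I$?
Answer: $488$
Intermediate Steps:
$E = 1$
$h{\left(z \right)} = \frac{9}{-3 + z}$ ($h{\left(z \right)} = \frac{\left(-3\right) \left(-3\right)}{z - 3} = \frac{9}{-3 + z}$)
$20 + \left(-38 - 66\right) h{\left(E \right)} = 20 + \left(-38 - 66\right) \frac{9}{-3 + 1} = 20 + \left(-38 - 66\right) \frac{9}{-2} = 20 - 104 \cdot 9 \left(- \frac{1}{2}\right) = 20 - -468 = 20 + 468 = 488$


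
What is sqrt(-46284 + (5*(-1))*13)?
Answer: I*sqrt(46349) ≈ 215.29*I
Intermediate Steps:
sqrt(-46284 + (5*(-1))*13) = sqrt(-46284 - 5*13) = sqrt(-46284 - 65) = sqrt(-46349) = I*sqrt(46349)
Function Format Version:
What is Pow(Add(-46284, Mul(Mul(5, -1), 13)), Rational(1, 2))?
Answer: Mul(I, Pow(46349, Rational(1, 2))) ≈ Mul(215.29, I)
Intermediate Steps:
Pow(Add(-46284, Mul(Mul(5, -1), 13)), Rational(1, 2)) = Pow(Add(-46284, Mul(-5, 13)), Rational(1, 2)) = Pow(Add(-46284, -65), Rational(1, 2)) = Pow(-46349, Rational(1, 2)) = Mul(I, Pow(46349, Rational(1, 2)))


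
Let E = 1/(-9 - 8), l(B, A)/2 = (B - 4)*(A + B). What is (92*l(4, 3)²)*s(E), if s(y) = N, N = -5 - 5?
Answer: 0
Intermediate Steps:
l(B, A) = 2*(-4 + B)*(A + B) (l(B, A) = 2*((B - 4)*(A + B)) = 2*((-4 + B)*(A + B)) = 2*(-4 + B)*(A + B))
N = -10
E = -1/17 (E = 1/(-17) = -1/17 ≈ -0.058824)
s(y) = -10
(92*l(4, 3)²)*s(E) = (92*(-8*3 - 8*4 + 2*4² + 2*3*4)²)*(-10) = (92*(-24 - 32 + 2*16 + 24)²)*(-10) = (92*(-24 - 32 + 32 + 24)²)*(-10) = (92*0²)*(-10) = (92*0)*(-10) = 0*(-10) = 0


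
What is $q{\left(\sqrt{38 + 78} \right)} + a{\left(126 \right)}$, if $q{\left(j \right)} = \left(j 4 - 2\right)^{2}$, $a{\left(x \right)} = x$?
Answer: $1986 - 32 \sqrt{29} \approx 1813.7$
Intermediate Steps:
$q{\left(j \right)} = \left(-2 + 4 j\right)^{2}$ ($q{\left(j \right)} = \left(4 j - 2\right)^{2} = \left(-2 + 4 j\right)^{2}$)
$q{\left(\sqrt{38 + 78} \right)} + a{\left(126 \right)} = 4 \left(-1 + 2 \sqrt{38 + 78}\right)^{2} + 126 = 4 \left(-1 + 2 \sqrt{116}\right)^{2} + 126 = 4 \left(-1 + 2 \cdot 2 \sqrt{29}\right)^{2} + 126 = 4 \left(-1 + 4 \sqrt{29}\right)^{2} + 126 = 126 + 4 \left(-1 + 4 \sqrt{29}\right)^{2}$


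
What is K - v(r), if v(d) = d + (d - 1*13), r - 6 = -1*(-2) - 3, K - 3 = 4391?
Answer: 4397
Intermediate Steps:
K = 4394 (K = 3 + 4391 = 4394)
r = 5 (r = 6 + (-1*(-2) - 3) = 6 + (2 - 3) = 6 - 1 = 5)
v(d) = -13 + 2*d (v(d) = d + (d - 13) = d + (-13 + d) = -13 + 2*d)
K - v(r) = 4394 - (-13 + 2*5) = 4394 - (-13 + 10) = 4394 - 1*(-3) = 4394 + 3 = 4397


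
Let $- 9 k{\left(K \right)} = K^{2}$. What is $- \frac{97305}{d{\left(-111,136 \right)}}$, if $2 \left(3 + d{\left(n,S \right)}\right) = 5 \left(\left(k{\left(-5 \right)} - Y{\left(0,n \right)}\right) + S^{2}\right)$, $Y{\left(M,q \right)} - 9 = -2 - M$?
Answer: $- \frac{875745}{415913} \approx -2.1056$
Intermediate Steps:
$Y{\left(M,q \right)} = 7 - M$ ($Y{\left(M,q \right)} = 9 - \left(2 + M\right) = 7 - M$)
$k{\left(K \right)} = - \frac{K^{2}}{9}$
$d{\left(n,S \right)} = - \frac{247}{9} + \frac{5 S^{2}}{2}$ ($d{\left(n,S \right)} = -3 + \frac{5 \left(\left(- \frac{\left(-5\right)^{2}}{9} - \left(7 - 0\right)\right) + S^{2}\right)}{2} = -3 + \frac{5 \left(\left(\left(- \frac{1}{9}\right) 25 - \left(7 + 0\right)\right) + S^{2}\right)}{2} = -3 + \frac{5 \left(\left(- \frac{25}{9} - 7\right) + S^{2}\right)}{2} = -3 + \frac{5 \left(- \frac{88}{9} + S^{2}\right)}{2} = -3 + \frac{- \frac{440}{9} + 5 S^{2}}{2} = -3 + \left(- \frac{220}{9} + \frac{5 S^{2}}{2}\right) = - \frac{247}{9} + \frac{5 S^{2}}{2}$)
$- \frac{97305}{d{\left(-111,136 \right)}} = - \frac{97305}{- \frac{247}{9} + \frac{5 \cdot 136^{2}}{2}} = - \frac{97305}{- \frac{247}{9} + \frac{5}{2} \cdot 18496} = - \frac{97305}{- \frac{247}{9} + 46240} = - \frac{97305}{\frac{415913}{9}} = \left(-97305\right) \frac{9}{415913} = - \frac{875745}{415913}$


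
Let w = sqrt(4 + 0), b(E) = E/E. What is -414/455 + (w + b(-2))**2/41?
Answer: -12879/18655 ≈ -0.69038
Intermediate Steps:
b(E) = 1
w = 2 (w = sqrt(4) = 2)
-414/455 + (w + b(-2))**2/41 = -414/455 + (2 + 1)**2/41 = -414*1/455 + 3**2*(1/41) = -414/455 + 9*(1/41) = -414/455 + 9/41 = -12879/18655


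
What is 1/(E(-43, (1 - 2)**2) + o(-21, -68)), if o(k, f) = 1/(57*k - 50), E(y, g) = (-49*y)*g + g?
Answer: 1247/2628675 ≈ 0.00047438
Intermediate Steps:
E(y, g) = g - 49*g*y (E(y, g) = -49*g*y + g = g - 49*g*y)
o(k, f) = 1/(-50 + 57*k)
1/(E(-43, (1 - 2)**2) + o(-21, -68)) = 1/((1 - 2)**2*(1 - 49*(-43)) + 1/(-50 + 57*(-21))) = 1/((-1)**2*(1 + 2107) + 1/(-50 - 1197)) = 1/(1*2108 + 1/(-1247)) = 1/(2108 - 1/1247) = 1/(2628675/1247) = 1247/2628675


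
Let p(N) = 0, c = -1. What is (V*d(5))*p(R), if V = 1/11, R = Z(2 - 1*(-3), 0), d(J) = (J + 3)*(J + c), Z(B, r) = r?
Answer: 0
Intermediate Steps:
d(J) = (-1 + J)*(3 + J) (d(J) = (J + 3)*(J - 1) = (3 + J)*(-1 + J) = (-1 + J)*(3 + J))
R = 0
V = 1/11 ≈ 0.090909
(V*d(5))*p(R) = ((-3 + 5² + 2*5)/11)*0 = ((-3 + 25 + 10)/11)*0 = ((1/11)*32)*0 = (32/11)*0 = 0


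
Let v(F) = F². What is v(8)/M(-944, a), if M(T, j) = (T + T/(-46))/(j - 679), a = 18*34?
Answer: 12328/2655 ≈ 4.6433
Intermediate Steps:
a = 612
M(T, j) = 45*T/(46*(-679 + j)) (M(T, j) = (T - T/46)/(-679 + j) = (45*T/46)/(-679 + j) = 45*T/(46*(-679 + j)))
v(8)/M(-944, a) = 8²/(((45/46)*(-944)/(-679 + 612))) = 64/(((45/46)*(-944)/(-67))) = 64/(((45/46)*(-944)*(-1/67))) = 64/(21240/1541) = 64*(1541/21240) = 12328/2655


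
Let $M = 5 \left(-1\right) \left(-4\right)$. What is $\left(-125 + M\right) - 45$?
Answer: $-150$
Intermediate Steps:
$M = 20$ ($M = \left(-5\right) \left(-4\right) = 20$)
$\left(-125 + M\right) - 45 = \left(-125 + 20\right) - 45 = -105 - 45 = -150$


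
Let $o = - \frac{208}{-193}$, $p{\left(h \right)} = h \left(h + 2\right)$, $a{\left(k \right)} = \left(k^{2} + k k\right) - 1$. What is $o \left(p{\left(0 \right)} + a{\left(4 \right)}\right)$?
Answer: $\frac{6448}{193} \approx 33.409$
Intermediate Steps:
$a{\left(k \right)} = -1 + 2 k^{2}$ ($a{\left(k \right)} = \left(k^{2} + k^{2}\right) - 1 = 2 k^{2} - 1 = -1 + 2 k^{2}$)
$p{\left(h \right)} = h \left(2 + h\right)$
$o = \frac{208}{193}$ ($o = \left(-208\right) \left(- \frac{1}{193}\right) = \frac{208}{193} \approx 1.0777$)
$o \left(p{\left(0 \right)} + a{\left(4 \right)}\right) = \frac{208 \left(0 \left(2 + 0\right) - \left(1 - 2 \cdot 4^{2}\right)\right)}{193} = \frac{208 \left(0 \cdot 2 + \left(-1 + 2 \cdot 16\right)\right)}{193} = \frac{208 \left(0 + \left(-1 + 32\right)\right)}{193} = \frac{208 \left(0 + 31\right)}{193} = \frac{208}{193} \cdot 31 = \frac{6448}{193}$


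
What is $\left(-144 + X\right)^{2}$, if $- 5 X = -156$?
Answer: $\frac{318096}{25} \approx 12724.0$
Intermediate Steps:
$X = \frac{156}{5}$ ($X = \left(- \frac{1}{5}\right) \left(-156\right) = \frac{156}{5} \approx 31.2$)
$\left(-144 + X\right)^{2} = \left(-144 + \frac{156}{5}\right)^{2} = \left(- \frac{564}{5}\right)^{2} = \frac{318096}{25}$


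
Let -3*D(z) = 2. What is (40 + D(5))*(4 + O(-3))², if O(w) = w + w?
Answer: 472/3 ≈ 157.33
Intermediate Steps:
O(w) = 2*w
D(z) = -⅔ (D(z) = -⅓*2 = -⅔)
(40 + D(5))*(4 + O(-3))² = (40 - ⅔)*(4 + 2*(-3))² = 118*(4 - 6)²/3 = (118/3)*(-2)² = (118/3)*4 = 472/3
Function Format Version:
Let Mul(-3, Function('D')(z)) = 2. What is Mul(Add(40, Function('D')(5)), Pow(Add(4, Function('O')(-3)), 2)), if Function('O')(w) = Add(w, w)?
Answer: Rational(472, 3) ≈ 157.33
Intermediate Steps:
Function('O')(w) = Mul(2, w)
Function('D')(z) = Rational(-2, 3) (Function('D')(z) = Mul(Rational(-1, 3), 2) = Rational(-2, 3))
Mul(Add(40, Function('D')(5)), Pow(Add(4, Function('O')(-3)), 2)) = Mul(Add(40, Rational(-2, 3)), Pow(Add(4, Mul(2, -3)), 2)) = Mul(Rational(118, 3), Pow(Add(4, -6), 2)) = Mul(Rational(118, 3), Pow(-2, 2)) = Mul(Rational(118, 3), 4) = Rational(472, 3)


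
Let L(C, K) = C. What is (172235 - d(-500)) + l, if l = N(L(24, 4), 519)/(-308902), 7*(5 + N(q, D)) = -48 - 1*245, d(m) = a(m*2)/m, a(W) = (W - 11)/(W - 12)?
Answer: 778709236189287/4521202000 ≈ 1.7224e+5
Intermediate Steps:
a(W) = (-11 + W)/(-12 + W)
d(m) = (-11 + 2*m)/(m*(-12 + 2*m)) (d(m) = ((-11 + m*2)/(-12 + m*2))/m = ((-11 + 2*m)/(-12 + 2*m))/m = (-11 + 2*m)/(m*(-12 + 2*m)))
N(q, D) = -328/7 (N(q, D) = -5 + (-48 - 1*245)/7 = -5 + (-48 - 245)/7 = -5 + (⅐)*(-293) = -5 - 293/7 = -328/7)
l = 164/1081157 (l = -328/7/(-308902) = -328/7*(-1/308902) = 164/1081157 ≈ 0.00015169)
(172235 - d(-500)) + l = (172235 - (-11/2 - 500)/((-500)*(-6 - 500))) + 164/1081157 = (172235 - (-1)*(-1011)/(500*(-506)*2)) + 164/1081157 = (172235 - (-1)*(-1)*(-1011)/(500*506*2)) + 164/1081157 = (172235 - 1*(-1011/506000)) + 164/1081157 = (172235 + 1011/506000) + 164/1081157 = 87150911011/506000 + 164/1081157 = 778709236189287/4521202000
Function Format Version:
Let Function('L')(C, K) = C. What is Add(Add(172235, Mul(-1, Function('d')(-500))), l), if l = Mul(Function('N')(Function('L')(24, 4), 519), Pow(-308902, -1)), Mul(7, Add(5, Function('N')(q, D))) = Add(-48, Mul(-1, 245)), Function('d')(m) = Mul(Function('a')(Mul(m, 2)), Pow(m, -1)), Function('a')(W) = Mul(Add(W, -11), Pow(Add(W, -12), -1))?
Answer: Rational(778709236189287, 4521202000) ≈ 1.7224e+5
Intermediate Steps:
Function('a')(W) = Mul(Pow(Add(-12, W), -1), Add(-11, W)) (Function('a')(W) = Mul(Add(-11, W), Pow(Add(-12, W), -1)) = Mul(Pow(Add(-12, W), -1), Add(-11, W)))
Function('d')(m) = Mul(Pow(m, -1), Pow(Add(-12, Mul(2, m)), -1), Add(-11, Mul(2, m))) (Function('d')(m) = Mul(Mul(Pow(Add(-12, Mul(m, 2)), -1), Add(-11, Mul(m, 2))), Pow(m, -1)) = Mul(Mul(Pow(Add(-12, Mul(2, m)), -1), Add(-11, Mul(2, m))), Pow(m, -1)) = Mul(Pow(m, -1), Pow(Add(-12, Mul(2, m)), -1), Add(-11, Mul(2, m))))
Function('N')(q, D) = Rational(-328, 7) (Function('N')(q, D) = Add(-5, Mul(Rational(1, 7), Add(-48, Mul(-1, 245)))) = Add(-5, Mul(Rational(1, 7), Add(-48, -245))) = Add(-5, Mul(Rational(1, 7), -293)) = Add(-5, Rational(-293, 7)) = Rational(-328, 7))
l = Rational(164, 1081157) (l = Mul(Rational(-328, 7), Pow(-308902, -1)) = Mul(Rational(-328, 7), Rational(-1, 308902)) = Rational(164, 1081157) ≈ 0.00015169)
Add(Add(172235, Mul(-1, Function('d')(-500))), l) = Add(Add(172235, Mul(-1, Mul(Pow(-500, -1), Pow(Add(-6, -500), -1), Add(Rational(-11, 2), -500)))), Rational(164, 1081157)) = Add(Add(172235, Mul(-1, Mul(Rational(-1, 500), Pow(-506, -1), Rational(-1011, 2)))), Rational(164, 1081157)) = Add(Add(172235, Mul(-1, Mul(Rational(-1, 500), Rational(-1, 506), Rational(-1011, 2)))), Rational(164, 1081157)) = Add(Add(172235, Mul(-1, Rational(-1011, 506000))), Rational(164, 1081157)) = Add(Add(172235, Rational(1011, 506000)), Rational(164, 1081157)) = Add(Rational(87150911011, 506000), Rational(164, 1081157)) = Rational(778709236189287, 4521202000)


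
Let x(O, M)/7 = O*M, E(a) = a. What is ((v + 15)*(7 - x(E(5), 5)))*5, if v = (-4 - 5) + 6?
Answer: -10080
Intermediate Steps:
x(O, M) = 7*M*O (x(O, M) = 7*(O*M) = 7*(M*O) = 7*M*O)
v = -3 (v = -9 + 6 = -3)
((v + 15)*(7 - x(E(5), 5)))*5 = ((-3 + 15)*(7 - 7*5*5))*5 = (12*(7 - 1*175))*5 = (12*(7 - 175))*5 = (12*(-168))*5 = -2016*5 = -10080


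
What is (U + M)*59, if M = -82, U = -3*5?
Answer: -5723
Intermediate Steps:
U = -15
(U + M)*59 = (-15 - 82)*59 = -97*59 = -5723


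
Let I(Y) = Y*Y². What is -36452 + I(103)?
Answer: 1056275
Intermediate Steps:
I(Y) = Y³
-36452 + I(103) = -36452 + 103³ = -36452 + 1092727 = 1056275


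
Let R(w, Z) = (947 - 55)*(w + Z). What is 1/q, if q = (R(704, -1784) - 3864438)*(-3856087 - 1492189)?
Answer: 1/25820396176248 ≈ 3.8729e-14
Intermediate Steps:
R(w, Z) = 892*Z + 892*w (R(w, Z) = 892*(Z + w) = 892*Z + 892*w)
q = 25820396176248 (q = ((892*(-1784) + 892*704) - 3864438)*(-3856087 - 1492189) = ((-1591328 + 627968) - 3864438)*(-5348276) = (-963360 - 3864438)*(-5348276) = -4827798*(-5348276) = 25820396176248)
1/q = 1/25820396176248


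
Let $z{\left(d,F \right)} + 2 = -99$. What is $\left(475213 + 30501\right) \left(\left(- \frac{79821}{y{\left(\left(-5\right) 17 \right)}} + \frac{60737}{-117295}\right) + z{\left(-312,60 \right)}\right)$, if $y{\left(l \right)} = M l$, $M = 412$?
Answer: $- \frac{20614883341956673}{410767090} \approx -5.0186 \cdot 10^{7}$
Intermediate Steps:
$z{\left(d,F \right)} = -101$ ($z{\left(d,F \right)} = -2 - 99 = -101$)
$y{\left(l \right)} = 412 l$
$\left(475213 + 30501\right) \left(\left(- \frac{79821}{y{\left(\left(-5\right) 17 \right)}} + \frac{60737}{-117295}\right) + z{\left(-312,60 \right)}\right) = \left(475213 + 30501\right) \left(\left(- \frac{79821}{412 \left(\left(-5\right) 17\right)} + \frac{60737}{-117295}\right) - 101\right) = 505714 \left(\left(- \frac{79821}{412 \left(-85\right)} + 60737 \left(- \frac{1}{117295}\right)\right) - 101\right) = 505714 \left(\left(- \frac{79821}{-35020} - \frac{60737}{117295}\right) - 101\right) = 505714 \left(\left(\left(-79821\right) \left(- \frac{1}{35020}\right) - \frac{60737}{117295}\right) - 101\right) = 505714 \left(\left(\frac{79821}{35020} - \frac{60737}{117295}\right) - 101\right) = 505714 \left(\frac{1447118891}{821534180} - 101\right) = 505714 \left(- \frac{81527833289}{821534180}\right) = - \frac{20614883341956673}{410767090}$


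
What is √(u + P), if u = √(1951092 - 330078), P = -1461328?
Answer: √(-1461328 + √1621014) ≈ 1208.3*I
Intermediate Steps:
u = √1621014 ≈ 1273.2
√(u + P) = √(√1621014 - 1461328) = √(-1461328 + √1621014)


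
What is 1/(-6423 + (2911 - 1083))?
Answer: -1/4595 ≈ -0.00021763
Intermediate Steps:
1/(-6423 + (2911 - 1083)) = 1/(-6423 + 1828) = 1/(-4595) = -1/4595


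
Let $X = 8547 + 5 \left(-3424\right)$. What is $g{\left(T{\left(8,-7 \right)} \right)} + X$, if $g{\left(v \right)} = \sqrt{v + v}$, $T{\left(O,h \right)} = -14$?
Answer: $-8573 + 2 i \sqrt{7} \approx -8573.0 + 5.2915 i$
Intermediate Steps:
$g{\left(v \right)} = \sqrt{2} \sqrt{v}$ ($g{\left(v \right)} = \sqrt{2 v} = \sqrt{2} \sqrt{v}$)
$X = -8573$ ($X = 8547 - 17120 = -8573$)
$g{\left(T{\left(8,-7 \right)} \right)} + X = \sqrt{2} \sqrt{-14} - 8573 = \sqrt{2} i \sqrt{14} - 8573 = 2 i \sqrt{7} - 8573 = -8573 + 2 i \sqrt{7}$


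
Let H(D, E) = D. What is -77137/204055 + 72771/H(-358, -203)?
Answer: -14876901451/73051690 ≈ -203.65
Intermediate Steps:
-77137/204055 + 72771/H(-358, -203) = -77137/204055 + 72771/(-358) = -77137*1/204055 + 72771*(-1/358) = -77137/204055 - 72771/358 = -14876901451/73051690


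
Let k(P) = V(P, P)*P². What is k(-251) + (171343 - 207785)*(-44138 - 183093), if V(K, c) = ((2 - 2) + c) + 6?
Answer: 8265316857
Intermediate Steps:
V(K, c) = 6 + c (V(K, c) = (0 + c) + 6 = c + 6 = 6 + c)
k(P) = P²*(6 + P) (k(P) = (6 + P)*P² = P²*(6 + P))
k(-251) + (171343 - 207785)*(-44138 - 183093) = (-251)²*(6 - 251) + (171343 - 207785)*(-44138 - 183093) = 63001*(-245) - 36442*(-227231) = -15435245 + 8280752102 = 8265316857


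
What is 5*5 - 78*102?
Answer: -7931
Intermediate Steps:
5*5 - 78*102 = 25 - 7956 = -7931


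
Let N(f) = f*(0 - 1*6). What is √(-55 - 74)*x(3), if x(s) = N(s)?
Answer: -18*I*√129 ≈ -204.44*I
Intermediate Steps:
N(f) = -6*f (N(f) = f*(0 - 6) = f*(-6) = -6*f)
x(s) = -6*s
√(-55 - 74)*x(3) = √(-55 - 74)*(-6*3) = √(-129)*(-18) = (I*√129)*(-18) = -18*I*√129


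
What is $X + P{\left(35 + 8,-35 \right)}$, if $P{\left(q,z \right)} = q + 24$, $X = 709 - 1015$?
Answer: $-239$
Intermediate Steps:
$X = -306$
$P{\left(q,z \right)} = 24 + q$
$X + P{\left(35 + 8,-35 \right)} = -306 + \left(24 + \left(35 + 8\right)\right) = -306 + \left(24 + 43\right) = -306 + 67 = -239$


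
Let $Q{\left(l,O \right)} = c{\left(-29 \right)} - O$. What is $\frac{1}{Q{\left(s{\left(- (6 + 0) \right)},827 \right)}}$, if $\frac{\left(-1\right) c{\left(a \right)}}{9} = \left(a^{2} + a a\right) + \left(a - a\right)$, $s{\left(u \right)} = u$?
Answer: $- \frac{1}{15965} \approx -6.2637 \cdot 10^{-5}$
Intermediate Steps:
$c{\left(a \right)} = - 18 a^{2}$ ($c{\left(a \right)} = - 9 \left(\left(a^{2} + a a\right) + \left(a - a\right)\right) = - 9 \left(\left(a^{2} + a^{2}\right) + 0\right) = - 9 \left(2 a^{2} + 0\right) = - 9 \cdot 2 a^{2} = - 18 a^{2}$)
$Q{\left(l,O \right)} = -15138 - O$ ($Q{\left(l,O \right)} = - 18 \left(-29\right)^{2} - O = \left(-18\right) 841 - O = -15138 - O$)
$\frac{1}{Q{\left(s{\left(- (6 + 0) \right)},827 \right)}} = \frac{1}{-15138 - 827} = \frac{1}{-15965} = - \frac{1}{15965}$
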